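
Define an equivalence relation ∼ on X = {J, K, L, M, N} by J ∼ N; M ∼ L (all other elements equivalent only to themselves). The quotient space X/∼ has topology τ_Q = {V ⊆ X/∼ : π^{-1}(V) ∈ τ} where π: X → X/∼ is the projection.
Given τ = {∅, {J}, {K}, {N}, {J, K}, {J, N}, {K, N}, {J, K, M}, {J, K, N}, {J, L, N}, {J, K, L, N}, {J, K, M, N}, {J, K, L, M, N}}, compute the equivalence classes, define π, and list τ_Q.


X/∼ = {[J=N], [K], [L=M]}; |τ_Q| = 5.

Equivalence classes: [J=N], [K], [L=M].
Quotient map π: X → X/∼ sends J ↦ [J=N], K ↦ [K], L ↦ [L=M], M ↦ [L=M], N ↦ [J=N].
For each subset V ⊆ X/∼, compute π^{-1}(V) ⊆ X and check whether π^{-1}(V) ∈ τ. V is open in τ_Q iff π^{-1}(V) ∈ τ.
  V = {}: π^{-1}(V) = ∅ ∈ τ ✓.
  V = {[J=N]}: π^{-1}(V) = {J, N} ∈ τ ✓.
  V = {[K]}: π^{-1}(V) = {K} ∈ τ ✓.
  V = {[J=N], [K]}: π^{-1}(V) = {J, K, N} ∈ τ ✓.
  V = {[L=M]}: π^{-1}(V) = {L, M} ∉ τ ✗.
  V = {[J=N], [L=M]}: π^{-1}(V) = {J, L, M, N} ∉ τ ✗.
  V = {[K], [L=M]}: π^{-1}(V) = {K, L, M} ∉ τ ✗.
  V = {[J=N], [K], [L=M]}: π^{-1}(V) = {J, K, L, M, N} ∈ τ ✓.
Open sets in the quotient: τ_Q = {{}, {[J=N]}, {[K]}, {[J=N], [K]}, {[J=N], [K], [L=M]}} (5 elements).


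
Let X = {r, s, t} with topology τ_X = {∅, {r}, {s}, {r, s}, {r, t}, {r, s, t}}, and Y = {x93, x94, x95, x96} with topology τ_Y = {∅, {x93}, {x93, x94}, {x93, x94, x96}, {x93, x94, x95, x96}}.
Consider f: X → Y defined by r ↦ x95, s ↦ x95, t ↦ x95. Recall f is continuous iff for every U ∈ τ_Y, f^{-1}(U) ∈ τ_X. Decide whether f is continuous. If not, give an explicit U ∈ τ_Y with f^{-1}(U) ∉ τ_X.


f IS continuous.

Compute f^{-1}(U) for each U ∈ τ_Y:
  U = ∅: f^{-1}(U) = ∅ ∈ τ_X ✓.
  U = {x93}: f^{-1}(U) = ∅ ∈ τ_X ✓.
  U = {x93, x94}: f^{-1}(U) = ∅ ∈ τ_X ✓.
  U = {x93, x94, x96}: f^{-1}(U) = ∅ ∈ τ_X ✓.
  U = {x93, x94, x95, x96}: f^{-1}(U) = {r, s, t} ∈ τ_X ✓.
Every preimage lies in τ_X, so f IS continuous.


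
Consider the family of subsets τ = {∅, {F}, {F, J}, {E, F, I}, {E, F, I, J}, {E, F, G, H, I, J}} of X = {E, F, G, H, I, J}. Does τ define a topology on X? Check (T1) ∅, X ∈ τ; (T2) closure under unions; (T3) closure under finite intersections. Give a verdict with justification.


τ IS a topology on X.

Axiom (T1): ∅ ∈ τ? Yes; X ∈ τ? Yes.
Axiom (T2/T3): check pairwise unions and intersections of members of τ.
All pairwise intersections and unions checked — each lies in τ. Therefore τ satisfies (T1), (T2), (T3): it IS a topology on X.


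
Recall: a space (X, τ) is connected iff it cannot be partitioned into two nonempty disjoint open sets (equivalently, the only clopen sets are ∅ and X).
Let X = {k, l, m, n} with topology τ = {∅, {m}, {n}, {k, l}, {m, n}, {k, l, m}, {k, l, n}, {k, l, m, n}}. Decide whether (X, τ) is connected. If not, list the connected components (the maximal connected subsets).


(X, τ) is disconnected; components = [{m}, {n}, {k, l}].

Find clopen sets (U ∈ τ with X ∖ U ∈ τ):
  U = ∅, X ∖ U = {k, l, m, n} — both open, so U is clopen.
  U = {m}, X ∖ U = {k, l, n} — both open, so U is clopen.
  U = {n}, X ∖ U = {k, l, m} — both open, so U is clopen.
  U = {k, l}, X ∖ U = {m, n} — both open, so U is clopen.
  U = {m, n}, X ∖ U = {k, l} — both open, so U is clopen.
  U = {k, l, m}, X ∖ U = {n} — both open, so U is clopen.
  U = {k, l, n}, X ∖ U = {m} — both open, so U is clopen.
  U = {k, l, m, n}, X ∖ U = ∅ — both open, so U is clopen.
Nontrivial clopen(s) exist: e.g. {k, l}. So (X, τ) is disconnected.
Compute connected components by grouping points that agree on all clopens:
  component: {m}
  component: {n}
  component: {k, l}


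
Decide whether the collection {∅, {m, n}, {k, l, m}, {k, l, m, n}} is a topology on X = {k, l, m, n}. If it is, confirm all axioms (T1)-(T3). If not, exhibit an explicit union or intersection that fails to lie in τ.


τ is NOT a topology on X.

Axiom (T1): ∅ ∈ τ? Yes; X ∈ τ? Yes.
Axiom (T2/T3): check pairwise unions and intersections of members of τ.
Counterexample for (T3): {m, n} ∩ {k, l, m} = {m} ∉ τ. Therefore τ is NOT a topology.


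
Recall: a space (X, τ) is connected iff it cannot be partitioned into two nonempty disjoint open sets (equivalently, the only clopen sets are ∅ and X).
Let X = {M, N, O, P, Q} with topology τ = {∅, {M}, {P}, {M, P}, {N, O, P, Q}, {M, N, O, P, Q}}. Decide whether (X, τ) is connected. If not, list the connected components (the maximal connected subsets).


(X, τ) is disconnected; components = [{M}, {N, O, P, Q}].

Find clopen sets (U ∈ τ with X ∖ U ∈ τ):
  U = ∅, X ∖ U = {M, N, O, P, Q} — both open, so U is clopen.
  U = {M}, X ∖ U = {N, O, P, Q} — both open, so U is clopen.
  U = {N, O, P, Q}, X ∖ U = {M} — both open, so U is clopen.
  U = {M, N, O, P, Q}, X ∖ U = ∅ — both open, so U is clopen.
Nontrivial clopen(s) exist: e.g. {M}. So (X, τ) is disconnected.
Compute connected components by grouping points that agree on all clopens:
  component: {M}
  component: {N, O, P, Q}


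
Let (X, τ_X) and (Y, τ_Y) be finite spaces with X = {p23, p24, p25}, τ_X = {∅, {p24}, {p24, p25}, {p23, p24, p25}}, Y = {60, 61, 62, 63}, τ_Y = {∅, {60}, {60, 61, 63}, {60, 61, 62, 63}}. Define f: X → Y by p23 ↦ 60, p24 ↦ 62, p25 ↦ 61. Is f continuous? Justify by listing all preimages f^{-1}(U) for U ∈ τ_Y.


f is NOT continuous.

Compute f^{-1}(U) for each U ∈ τ_Y:
  U = ∅: f^{-1}(U) = ∅ ∈ τ_X ✓.
  U = {60}: f^{-1}(U) = {p23} ∉ τ_X ✗.
  U = {60, 61, 63}: f^{-1}(U) = {p23, p25} ∉ τ_X ✗.
  U = {60, 61, 62, 63}: f^{-1}(U) = {p23, p24, p25} ∈ τ_X ✓.
Found U = {60} with f^{-1}(U) = {p23} not in τ_X. Therefore f is NOT continuous.


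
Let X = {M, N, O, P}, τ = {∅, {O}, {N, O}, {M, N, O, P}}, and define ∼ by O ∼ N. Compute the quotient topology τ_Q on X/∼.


X/∼ = {[M], [N=O], [P]}; |τ_Q| = 3.

Equivalence classes: [M], [N=O], [P].
Quotient map π: X → X/∼ sends M ↦ [M], N ↦ [N=O], O ↦ [N=O], P ↦ [P].
For each subset V ⊆ X/∼, compute π^{-1}(V) ⊆ X and check whether π^{-1}(V) ∈ τ. V is open in τ_Q iff π^{-1}(V) ∈ τ.
  V = {}: π^{-1}(V) = ∅ ∈ τ ✓.
  V = {[M]}: π^{-1}(V) = {M} ∉ τ ✗.
  V = {[N=O]}: π^{-1}(V) = {N, O} ∈ τ ✓.
  V = {[M], [N=O]}: π^{-1}(V) = {M, N, O} ∉ τ ✗.
  V = {[P]}: π^{-1}(V) = {P} ∉ τ ✗.
  V = {[M], [P]}: π^{-1}(V) = {M, P} ∉ τ ✗.
  V = {[N=O], [P]}: π^{-1}(V) = {N, O, P} ∉ τ ✗.
  V = {[M], [N=O], [P]}: π^{-1}(V) = {M, N, O, P} ∈ τ ✓.
Open sets in the quotient: τ_Q = {{}, {[N=O]}, {[M], [N=O], [P]}} (3 elements).


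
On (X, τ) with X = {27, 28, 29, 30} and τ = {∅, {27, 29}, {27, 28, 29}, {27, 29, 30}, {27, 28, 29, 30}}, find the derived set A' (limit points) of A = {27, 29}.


A' = {27, 28, 29, 30}

For each x ∈ X, list the open sets U ∈ τ with x ∈ U, then check whether U ∩ (A ∖ {x}) ≠ ∅ for every such U.
  x = 27: opens ∋ x are {27, 29}, {27, 28, 29}, {27, 29, 30}, {27, 28, 29, 30}; each meets A ∖ {27}, so x IS a limit point.
  x = 28: opens ∋ x are {27, 28, 29}, {27, 28, 29, 30}; each meets A ∖ {28}, so x IS a limit point.
  x = 29: opens ∋ x are {27, 29}, {27, 28, 29}, {27, 29, 30}, {27, 28, 29, 30}; each meets A ∖ {29}, so x IS a limit point.
  x = 30: opens ∋ x are {27, 29, 30}, {27, 28, 29, 30}; each meets A ∖ {30}, so x IS a limit point.
Collecting: A' = {27, 28, 29, 30}.


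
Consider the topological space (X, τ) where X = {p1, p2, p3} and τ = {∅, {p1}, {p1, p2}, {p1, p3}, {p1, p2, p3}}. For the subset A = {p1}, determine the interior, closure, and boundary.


int(A) = {p1}, cl(A) = {p1, p2, p3}, ∂A = {p2, p3}.

Closed sets in (X, τ) are complements of opens:
  closed(X, τ) = {∅, {p2}, {p3}, {p2, p3}, {p1, p2, p3}}.
int(A) = ⋃ {U ∈ τ : U ⊆ A}. Opens contained in A: ∅, {p1}.
Taking the union of these: int(A) = {p1}.
cl(A) = ⋂ {C closed : A ⊆ C}. Closed sets containing A: {p1, p2, p3}.
Intersecting these: cl(A) = {p1, p2, p3}.
∂A = cl(A) ∖ int(A) = {p1, p2, p3} ∖ {p1} = {p2, p3}.


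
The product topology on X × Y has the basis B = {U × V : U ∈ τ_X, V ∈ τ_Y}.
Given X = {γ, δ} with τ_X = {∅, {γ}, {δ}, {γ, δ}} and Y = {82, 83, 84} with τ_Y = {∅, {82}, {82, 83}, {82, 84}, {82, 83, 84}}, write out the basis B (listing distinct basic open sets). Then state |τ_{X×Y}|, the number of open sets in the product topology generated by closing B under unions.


Basis B = {∅ × ∅, {γ} × {82}, {δ} × {82}, {γ} × {82, 83}, {γ} × {82, 84}, {γ, δ} × {82}, {δ} × {82, 83}, {δ} × {82, 84}, {γ} × {82, 83, 84}, {δ} × {82, 83, 84}, {γ, δ} × {82, 83}, {γ, δ} × {82, 84}, {γ, δ} × {82, 83, 84}}; |τ_{X×Y}| = 25.

Enumerate products U × V with U ∈ τ_X, V ∈ τ_Y (deduplicated):
  ∅ × ∅ = {} (∅)
  {γ} × {82} = {(γ,82)}
  {δ} × {82} = {(δ,82)}
  {γ} × {82, 83} = {(γ,82), (γ,83)}
  {γ} × {82, 84} = {(γ,82), (γ,84)}
  {γ, δ} × {82} = {(γ,82), (δ,82)}
  {δ} × {82, 83} = {(δ,82), (δ,83)}
  {δ} × {82, 84} = {(δ,82), (δ,84)}
  {γ} × {82, 83, 84} = {(γ,82), (γ,83), (γ,84)}
  {δ} × {82, 83, 84} = {(δ,82), (δ,83), (δ,84)}
  {γ, δ} × {82, 83} = {(γ,82), (γ,83), (δ,82), (δ,83)}
  {γ, δ} × {82, 84} = {(γ,82), (γ,84), (δ,82), (δ,84)}
  {γ, δ} × {82, 83, 84} = {(γ,82), (γ,83), (γ,84), (δ,82), (δ,83), (δ,84)}
These 13 distinct sets form the basis B.
Close under arbitrary unions to get τ_{X×Y}; counting gives |τ_{X×Y}| = 25.


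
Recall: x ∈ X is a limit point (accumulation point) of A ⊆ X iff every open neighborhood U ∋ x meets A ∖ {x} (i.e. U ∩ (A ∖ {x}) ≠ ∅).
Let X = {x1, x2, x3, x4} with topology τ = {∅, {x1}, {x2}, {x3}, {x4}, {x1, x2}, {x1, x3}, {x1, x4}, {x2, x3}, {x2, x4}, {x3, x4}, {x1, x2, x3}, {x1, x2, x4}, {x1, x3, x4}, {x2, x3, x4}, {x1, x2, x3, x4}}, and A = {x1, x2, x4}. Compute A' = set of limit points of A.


A' = ∅

For each x ∈ X, list the open sets U ∈ τ with x ∈ U, then check whether U ∩ (A ∖ {x}) ≠ ∅ for every such U.
  x = x1: open {x1} ∋ x has {x1} ∩ (A ∖ {x1}) = ∅, so x is NOT a limit point.
  x = x2: open {x2} ∋ x has {x2} ∩ (A ∖ {x2}) = ∅, so x is NOT a limit point.
  x = x3: open {x3} ∋ x has {x3} ∩ (A ∖ {x3}) = ∅, so x is NOT a limit point.
  x = x4: open {x4} ∋ x has {x4} ∩ (A ∖ {x4}) = ∅, so x is NOT a limit point.
Collecting: A' = ∅.


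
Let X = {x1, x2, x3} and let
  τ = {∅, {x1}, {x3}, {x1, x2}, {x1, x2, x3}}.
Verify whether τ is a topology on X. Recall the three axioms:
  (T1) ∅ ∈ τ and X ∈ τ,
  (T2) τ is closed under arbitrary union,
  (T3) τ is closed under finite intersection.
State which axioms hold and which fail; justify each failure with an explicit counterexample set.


τ is NOT a topology on X.

Axiom (T1): ∅ ∈ τ? Yes; X ∈ τ? Yes.
Axiom (T2/T3): check pairwise unions and intersections of members of τ.
Counterexample for (T2): {x1} ∪ {x3} = {x1, x3} ∉ τ. Therefore τ is NOT a topology.


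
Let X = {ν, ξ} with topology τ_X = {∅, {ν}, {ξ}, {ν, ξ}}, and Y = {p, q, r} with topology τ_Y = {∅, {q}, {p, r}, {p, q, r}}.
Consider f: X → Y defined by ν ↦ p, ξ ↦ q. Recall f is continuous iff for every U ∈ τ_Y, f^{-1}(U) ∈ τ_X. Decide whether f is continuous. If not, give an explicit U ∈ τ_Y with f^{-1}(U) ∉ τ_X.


f IS continuous.

Compute f^{-1}(U) for each U ∈ τ_Y:
  U = ∅: f^{-1}(U) = ∅ ∈ τ_X ✓.
  U = {q}: f^{-1}(U) = {ξ} ∈ τ_X ✓.
  U = {p, r}: f^{-1}(U) = {ν} ∈ τ_X ✓.
  U = {p, q, r}: f^{-1}(U) = {ν, ξ} ∈ τ_X ✓.
Every preimage lies in τ_X, so f IS continuous.


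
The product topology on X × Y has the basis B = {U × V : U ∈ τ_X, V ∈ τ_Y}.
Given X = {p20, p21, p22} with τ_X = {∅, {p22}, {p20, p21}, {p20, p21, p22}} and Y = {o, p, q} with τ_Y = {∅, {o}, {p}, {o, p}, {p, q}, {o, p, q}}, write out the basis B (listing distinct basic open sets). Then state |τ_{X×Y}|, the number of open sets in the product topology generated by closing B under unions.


Basis B = {∅ × ∅, {p22} × {o}, {p22} × {p}, {p20, p21} × {o}, {p20, p21} × {p}, {p22} × {o, p}, {p22} × {p, q}, {p20, p21, p22} × {o}, {p20, p21, p22} × {p}, {p22} × {o, p, q}, {p20, p21} × {o, p}, {p20, p21} × {p, q}, {p20, p21} × {o, p, q}, {p20, p21, p22} × {o, p}, {p20, p21, p22} × {p, q}, {p20, p21, p22} × {o, p, q}}; |τ_{X×Y}| = 36.

Enumerate products U × V with U ∈ τ_X, V ∈ τ_Y (deduplicated):
  ∅ × ∅ = {} (∅)
  {p22} × {o} = {(p22,o)}
  {p22} × {p} = {(p22,p)}
  {p20, p21} × {o} = {(p20,o), (p21,o)}
  {p20, p21} × {p} = {(p20,p), (p21,p)}
  {p22} × {o, p} = {(p22,o), (p22,p)}
  {p22} × {p, q} = {(p22,p), (p22,q)}
  {p20, p21, p22} × {o} = {(p20,o), (p21,o), (p22,o)}
  {p20, p21, p22} × {p} = {(p20,p), (p21,p), (p22,p)}
  {p22} × {o, p, q} = {(p22,o), (p22,p), (p22,q)}
  {p20, p21} × {o, p} = {(p20,o), (p20,p), (p21,o), (p21,p)}
  {p20, p21} × {p, q} = {(p20,p), (p20,q), (p21,p), (p21,q)}
  {p20, p21} × {o, p, q} = {(p20,o), (p20,p), (p20,q), (p21,o), (p21,p), (p21,q)}
  {p20, p21, p22} × {o, p} = {(p20,o), (p20,p), (p21,o), (p21,p), (p22,o), (p22,p)}
  {p20, p21, p22} × {p, q} = {(p20,p), (p20,q), (p21,p), (p21,q), (p22,p), (p22,q)}
  {p20, p21, p22} × {o, p, q} = {(p20,o), (p20,p), (p20,q), (p21,o), (p21,p), (p21,q), (p22,o), (p22,p), (p22,q)}
These 16 distinct sets form the basis B.
Close under arbitrary unions to get τ_{X×Y}; counting gives |τ_{X×Y}| = 36.


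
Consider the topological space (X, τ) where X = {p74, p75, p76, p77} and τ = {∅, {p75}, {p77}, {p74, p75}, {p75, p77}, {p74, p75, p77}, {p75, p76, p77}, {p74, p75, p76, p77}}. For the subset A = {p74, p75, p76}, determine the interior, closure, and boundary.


int(A) = {p74, p75}, cl(A) = {p74, p75, p76}, ∂A = {p76}.

Closed sets in (X, τ) are complements of opens:
  closed(X, τ) = {∅, {p74}, {p76}, {p74, p76}, {p76, p77}, {p74, p75, p76}, {p74, p76, p77}, {p74, p75, p76, p77}}.
int(A) = ⋃ {U ∈ τ : U ⊆ A}. Opens contained in A: ∅, {p75}, {p74, p75}.
Taking the union of these: int(A) = {p74, p75}.
cl(A) = ⋂ {C closed : A ⊆ C}. Closed sets containing A: {p74, p75, p76}, {p74, p75, p76, p77}.
Intersecting these: cl(A) = {p74, p75, p76}.
∂A = cl(A) ∖ int(A) = {p74, p75, p76} ∖ {p74, p75} = {p76}.


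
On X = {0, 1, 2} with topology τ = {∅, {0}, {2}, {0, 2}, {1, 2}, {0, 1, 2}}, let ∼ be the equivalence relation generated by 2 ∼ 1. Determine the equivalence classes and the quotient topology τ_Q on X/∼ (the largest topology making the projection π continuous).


X/∼ = {[0], [1=2]}; |τ_Q| = 4.

Equivalence classes: [0], [1=2].
Quotient map π: X → X/∼ sends 0 ↦ [0], 1 ↦ [1=2], 2 ↦ [1=2].
For each subset V ⊆ X/∼, compute π^{-1}(V) ⊆ X and check whether π^{-1}(V) ∈ τ. V is open in τ_Q iff π^{-1}(V) ∈ τ.
  V = {}: π^{-1}(V) = ∅ ∈ τ ✓.
  V = {[0]}: π^{-1}(V) = {0} ∈ τ ✓.
  V = {[1=2]}: π^{-1}(V) = {1, 2} ∈ τ ✓.
  V = {[0], [1=2]}: π^{-1}(V) = {0, 1, 2} ∈ τ ✓.
Open sets in the quotient: τ_Q = {{}, {[0]}, {[1=2]}, {[0], [1=2]}} (4 elements).


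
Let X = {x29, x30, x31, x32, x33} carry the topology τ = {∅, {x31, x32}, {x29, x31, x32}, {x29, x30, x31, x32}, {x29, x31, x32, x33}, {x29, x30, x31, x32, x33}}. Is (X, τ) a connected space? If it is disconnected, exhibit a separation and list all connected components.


(X, τ) is connected.

Find clopen sets (U ∈ τ with X ∖ U ∈ τ):
  U = ∅, X ∖ U = {x29, x30, x31, x32, x33} — both open, so U is clopen.
  U = {x29, x30, x31, x32, x33}, X ∖ U = ∅ — both open, so U is clopen.
Only trivial clopens (∅ and X) exist, so (X, τ) is connected.
Compute connected components by grouping points that agree on all clopens:
  component: {x29, x30, x31, x32, x33}


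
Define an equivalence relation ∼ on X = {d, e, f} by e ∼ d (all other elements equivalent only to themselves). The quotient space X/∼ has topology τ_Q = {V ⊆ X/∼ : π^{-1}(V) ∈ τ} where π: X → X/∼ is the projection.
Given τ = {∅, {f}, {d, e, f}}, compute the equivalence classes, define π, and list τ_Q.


X/∼ = {[d=e], [f]}; |τ_Q| = 3.

Equivalence classes: [d=e], [f].
Quotient map π: X → X/∼ sends d ↦ [d=e], e ↦ [d=e], f ↦ [f].
For each subset V ⊆ X/∼, compute π^{-1}(V) ⊆ X and check whether π^{-1}(V) ∈ τ. V is open in τ_Q iff π^{-1}(V) ∈ τ.
  V = {}: π^{-1}(V) = ∅ ∈ τ ✓.
  V = {[d=e]}: π^{-1}(V) = {d, e} ∉ τ ✗.
  V = {[f]}: π^{-1}(V) = {f} ∈ τ ✓.
  V = {[d=e], [f]}: π^{-1}(V) = {d, e, f} ∈ τ ✓.
Open sets in the quotient: τ_Q = {{}, {[f]}, {[d=e], [f]}} (3 elements).


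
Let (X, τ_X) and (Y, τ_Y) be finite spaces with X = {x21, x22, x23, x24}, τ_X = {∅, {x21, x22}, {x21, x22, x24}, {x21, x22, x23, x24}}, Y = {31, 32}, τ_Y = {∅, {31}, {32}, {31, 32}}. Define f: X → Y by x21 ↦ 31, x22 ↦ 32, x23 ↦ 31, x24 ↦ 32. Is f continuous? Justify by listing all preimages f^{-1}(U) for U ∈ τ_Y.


f is NOT continuous.

Compute f^{-1}(U) for each U ∈ τ_Y:
  U = ∅: f^{-1}(U) = ∅ ∈ τ_X ✓.
  U = {31}: f^{-1}(U) = {x21, x23} ∉ τ_X ✗.
  U = {32}: f^{-1}(U) = {x22, x24} ∉ τ_X ✗.
  U = {31, 32}: f^{-1}(U) = {x21, x22, x23, x24} ∈ τ_X ✓.
Found U = {31} with f^{-1}(U) = {x21, x23} not in τ_X. Therefore f is NOT continuous.


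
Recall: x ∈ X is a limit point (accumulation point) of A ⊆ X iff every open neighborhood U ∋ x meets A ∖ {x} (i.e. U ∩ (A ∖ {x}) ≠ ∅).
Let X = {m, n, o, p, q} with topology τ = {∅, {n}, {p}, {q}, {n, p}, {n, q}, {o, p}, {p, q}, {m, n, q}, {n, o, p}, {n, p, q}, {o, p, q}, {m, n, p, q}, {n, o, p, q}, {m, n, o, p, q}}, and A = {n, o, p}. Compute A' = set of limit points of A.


A' = {m, o}

For each x ∈ X, list the open sets U ∈ τ with x ∈ U, then check whether U ∩ (A ∖ {x}) ≠ ∅ for every such U.
  x = m: opens ∋ x are {m, n, q}, {m, n, p, q}, {m, n, o, p, q}; each meets A ∖ {m}, so x IS a limit point.
  x = n: open {n} ∋ x has {n} ∩ (A ∖ {n}) = ∅, so x is NOT a limit point.
  x = o: opens ∋ x are {o, p}, {n, o, p}, {o, p, q}, {n, o, p, q}, {m, n, o, p, q}; each meets A ∖ {o}, so x IS a limit point.
  x = p: open {p} ∋ x has {p} ∩ (A ∖ {p}) = ∅, so x is NOT a limit point.
  x = q: open {q} ∋ x has {q} ∩ (A ∖ {q}) = ∅, so x is NOT a limit point.
Collecting: A' = {m, o}.


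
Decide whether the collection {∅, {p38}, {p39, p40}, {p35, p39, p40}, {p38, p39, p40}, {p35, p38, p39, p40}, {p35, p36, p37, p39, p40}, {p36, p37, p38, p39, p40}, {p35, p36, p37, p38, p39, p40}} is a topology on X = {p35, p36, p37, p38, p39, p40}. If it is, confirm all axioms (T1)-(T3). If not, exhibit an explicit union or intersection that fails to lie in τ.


τ is NOT a topology on X.

Axiom (T1): ∅ ∈ τ? Yes; X ∈ τ? Yes.
Axiom (T2/T3): check pairwise unions and intersections of members of τ.
Counterexample for (T3): {p35, p36, p37, p39, p40} ∩ {p36, p37, p38, p39, p40} = {p36, p37, p39, p40} ∉ τ. Therefore τ is NOT a topology.


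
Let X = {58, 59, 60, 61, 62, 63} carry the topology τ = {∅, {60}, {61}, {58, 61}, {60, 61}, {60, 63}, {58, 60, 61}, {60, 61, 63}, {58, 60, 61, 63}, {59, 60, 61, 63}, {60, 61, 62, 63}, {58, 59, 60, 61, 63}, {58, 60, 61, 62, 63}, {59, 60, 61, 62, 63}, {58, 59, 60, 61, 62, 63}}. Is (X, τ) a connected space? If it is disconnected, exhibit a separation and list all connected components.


(X, τ) is connected.

Find clopen sets (U ∈ τ with X ∖ U ∈ τ):
  U = ∅, X ∖ U = {58, 59, 60, 61, 62, 63} — both open, so U is clopen.
  U = {58, 59, 60, 61, 62, 63}, X ∖ U = ∅ — both open, so U is clopen.
Only trivial clopens (∅ and X) exist, so (X, τ) is connected.
Compute connected components by grouping points that agree on all clopens:
  component: {58, 59, 60, 61, 62, 63}


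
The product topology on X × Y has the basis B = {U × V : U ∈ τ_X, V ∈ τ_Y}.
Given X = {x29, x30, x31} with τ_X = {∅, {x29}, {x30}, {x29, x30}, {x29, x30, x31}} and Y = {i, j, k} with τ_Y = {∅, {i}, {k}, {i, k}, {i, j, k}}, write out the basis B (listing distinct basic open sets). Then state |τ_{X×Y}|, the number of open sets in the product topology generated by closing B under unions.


Basis B = {∅ × ∅, {x29} × {i}, {x29} × {k}, {x30} × {i}, {x30} × {k}, {x29} × {i, k}, {x29, x30} × {i}, {x29, x30} × {k}, {x30} × {i, k}, {x29} × {i, j, k}, {x29, x30, x31} × {i}, {x29, x30, x31} × {k}, {x30} × {i, j, k}, {x29, x30} × {i, k}, {x29, x30} × {i, j, k}, {x29, x30, x31} × {i, k}, {x29, x30, x31} × {i, j, k}}; |τ_{X×Y}| = 48.

Enumerate products U × V with U ∈ τ_X, V ∈ τ_Y (deduplicated):
  ∅ × ∅ = {} (∅)
  {x29} × {i} = {(x29,i)}
  {x29} × {k} = {(x29,k)}
  {x30} × {i} = {(x30,i)}
  {x30} × {k} = {(x30,k)}
  {x29} × {i, k} = {(x29,i), (x29,k)}
  {x29, x30} × {i} = {(x29,i), (x30,i)}
  {x29, x30} × {k} = {(x29,k), (x30,k)}
  {x30} × {i, k} = {(x30,i), (x30,k)}
  {x29} × {i, j, k} = {(x29,i), (x29,j), (x29,k)}
  {x29, x30, x31} × {i} = {(x29,i), (x30,i), (x31,i)}
  {x29, x30, x31} × {k} = {(x29,k), (x30,k), (x31,k)}
  {x30} × {i, j, k} = {(x30,i), (x30,j), (x30,k)}
  {x29, x30} × {i, k} = {(x29,i), (x29,k), (x30,i), (x30,k)}
  {x29, x30} × {i, j, k} = {(x29,i), (x29,j), (x29,k), (x30,i), (x30,j), (x30,k)}
  {x29, x30, x31} × {i, k} = {(x29,i), (x29,k), (x30,i), (x30,k), (x31,i), (x31,k)}
  {x29, x30, x31} × {i, j, k} = {(x29,i), (x29,j), (x29,k), (x30,i), (x30,j), (x30,k), (x31,i), (x31,j), (x31,k)}
These 17 distinct sets form the basis B.
Close under arbitrary unions to get τ_{X×Y}; counting gives |τ_{X×Y}| = 48.


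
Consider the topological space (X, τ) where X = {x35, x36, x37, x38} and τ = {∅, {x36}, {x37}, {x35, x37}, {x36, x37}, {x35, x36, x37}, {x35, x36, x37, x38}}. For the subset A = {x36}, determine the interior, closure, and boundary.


int(A) = {x36}, cl(A) = {x36, x38}, ∂A = {x38}.

Closed sets in (X, τ) are complements of opens:
  closed(X, τ) = {∅, {x38}, {x35, x38}, {x36, x38}, {x35, x36, x38}, {x35, x37, x38}, {x35, x36, x37, x38}}.
int(A) = ⋃ {U ∈ τ : U ⊆ A}. Opens contained in A: ∅, {x36}.
Taking the union of these: int(A) = {x36}.
cl(A) = ⋂ {C closed : A ⊆ C}. Closed sets containing A: {x36, x38}, {x35, x36, x38}, {x35, x36, x37, x38}.
Intersecting these: cl(A) = {x36, x38}.
∂A = cl(A) ∖ int(A) = {x36, x38} ∖ {x36} = {x38}.


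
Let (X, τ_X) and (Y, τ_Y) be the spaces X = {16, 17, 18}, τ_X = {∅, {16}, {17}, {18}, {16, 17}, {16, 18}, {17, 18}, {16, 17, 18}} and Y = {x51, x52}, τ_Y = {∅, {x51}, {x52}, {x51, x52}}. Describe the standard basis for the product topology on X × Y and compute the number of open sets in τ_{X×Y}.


Basis B = {∅ × ∅, {16} × {x51}, {16} × {x52}, {17} × {x51}, {17} × {x52}, {18} × {x51}, {18} × {x52}, {16} × {x51, x52}, {16, 17} × {x51}, {16, 18} × {x51}, {16, 17} × {x52}, {16, 18} × {x52}, {17} × {x51, x52}, {17, 18} × {x51}, {17, 18} × {x52}, {18} × {x51, x52}, {16, 17, 18} × {x51}, {16, 17, 18} × {x52}, {16, 17} × {x51, x52}, {16, 18} × {x51, x52}, {17, 18} × {x51, x52}, {16, 17, 18} × {x51, x52}}; |τ_{X×Y}| = 64.

Enumerate products U × V with U ∈ τ_X, V ∈ τ_Y (deduplicated):
  ∅ × ∅ = {} (∅)
  {16} × {x51} = {(16,x51)}
  {16} × {x52} = {(16,x52)}
  {17} × {x51} = {(17,x51)}
  {17} × {x52} = {(17,x52)}
  {18} × {x51} = {(18,x51)}
  {18} × {x52} = {(18,x52)}
  {16} × {x51, x52} = {(16,x51), (16,x52)}
  {16, 17} × {x51} = {(16,x51), (17,x51)}
  {16, 18} × {x51} = {(16,x51), (18,x51)}
  {16, 17} × {x52} = {(16,x52), (17,x52)}
  {16, 18} × {x52} = {(16,x52), (18,x52)}
  {17} × {x51, x52} = {(17,x51), (17,x52)}
  {17, 18} × {x51} = {(17,x51), (18,x51)}
  {17, 18} × {x52} = {(17,x52), (18,x52)}
  {18} × {x51, x52} = {(18,x51), (18,x52)}
  {16, 17, 18} × {x51} = {(16,x51), (17,x51), (18,x51)}
  {16, 17, 18} × {x52} = {(16,x52), (17,x52), (18,x52)}
  {16, 17} × {x51, x52} = {(16,x51), (16,x52), (17,x51), (17,x52)}
  {16, 18} × {x51, x52} = {(16,x51), (16,x52), (18,x51), (18,x52)}
  {17, 18} × {x51, x52} = {(17,x51), (17,x52), (18,x51), (18,x52)}
  {16, 17, 18} × {x51, x52} = {(16,x51), (16,x52), (17,x51), (17,x52), (18,x51), (18,x52)}
These 22 distinct sets form the basis B.
Close under arbitrary unions to get τ_{X×Y}; counting gives |τ_{X×Y}| = 64.


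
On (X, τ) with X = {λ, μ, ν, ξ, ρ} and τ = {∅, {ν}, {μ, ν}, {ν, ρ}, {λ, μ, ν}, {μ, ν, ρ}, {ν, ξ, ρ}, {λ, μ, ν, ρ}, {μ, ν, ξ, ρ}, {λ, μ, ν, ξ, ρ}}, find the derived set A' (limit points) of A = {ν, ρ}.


A' = {λ, μ, ξ, ρ}

For each x ∈ X, list the open sets U ∈ τ with x ∈ U, then check whether U ∩ (A ∖ {x}) ≠ ∅ for every such U.
  x = λ: opens ∋ x are {λ, μ, ν}, {λ, μ, ν, ρ}, {λ, μ, ν, ξ, ρ}; each meets A ∖ {λ}, so x IS a limit point.
  x = μ: opens ∋ x are {μ, ν}, {λ, μ, ν}, {μ, ν, ρ}, {λ, μ, ν, ρ}, {μ, ν, ξ, ρ}, {λ, μ, ν, ξ, ρ}; each meets A ∖ {μ}, so x IS a limit point.
  x = ν: open {ν} ∋ x has {ν} ∩ (A ∖ {ν}) = ∅, so x is NOT a limit point.
  x = ξ: opens ∋ x are {ν, ξ, ρ}, {μ, ν, ξ, ρ}, {λ, μ, ν, ξ, ρ}; each meets A ∖ {ξ}, so x IS a limit point.
  x = ρ: opens ∋ x are {ν, ρ}, {μ, ν, ρ}, {ν, ξ, ρ}, {λ, μ, ν, ρ}, {μ, ν, ξ, ρ}, {λ, μ, ν, ξ, ρ}; each meets A ∖ {ρ}, so x IS a limit point.
Collecting: A' = {λ, μ, ξ, ρ}.


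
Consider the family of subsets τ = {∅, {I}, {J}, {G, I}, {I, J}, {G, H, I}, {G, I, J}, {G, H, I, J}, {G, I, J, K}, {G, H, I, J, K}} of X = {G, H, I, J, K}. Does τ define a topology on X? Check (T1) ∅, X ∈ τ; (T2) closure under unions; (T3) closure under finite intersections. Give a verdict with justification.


τ IS a topology on X.

Axiom (T1): ∅ ∈ τ? Yes; X ∈ τ? Yes.
Axiom (T2/T3): check pairwise unions and intersections of members of τ.
All pairwise intersections and unions checked — each lies in τ. Therefore τ satisfies (T1), (T2), (T3): it IS a topology on X.


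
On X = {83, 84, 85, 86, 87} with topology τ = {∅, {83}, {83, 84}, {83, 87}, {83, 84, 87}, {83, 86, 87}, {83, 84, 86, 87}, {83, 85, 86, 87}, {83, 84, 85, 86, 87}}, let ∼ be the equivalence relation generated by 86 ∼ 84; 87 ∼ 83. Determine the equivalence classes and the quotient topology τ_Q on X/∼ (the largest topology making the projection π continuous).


X/∼ = {[83=87], [84=86], [85]}; |τ_Q| = 4.

Equivalence classes: [83=87], [84=86], [85].
Quotient map π: X → X/∼ sends 83 ↦ [83=87], 84 ↦ [84=86], 85 ↦ [85], 86 ↦ [84=86], 87 ↦ [83=87].
For each subset V ⊆ X/∼, compute π^{-1}(V) ⊆ X and check whether π^{-1}(V) ∈ τ. V is open in τ_Q iff π^{-1}(V) ∈ τ.
  V = {}: π^{-1}(V) = ∅ ∈ τ ✓.
  V = {[83=87]}: π^{-1}(V) = {83, 87} ∈ τ ✓.
  V = {[84=86]}: π^{-1}(V) = {84, 86} ∉ τ ✗.
  V = {[83=87], [84=86]}: π^{-1}(V) = {83, 84, 86, 87} ∈ τ ✓.
  V = {[85]}: π^{-1}(V) = {85} ∉ τ ✗.
  V = {[83=87], [85]}: π^{-1}(V) = {83, 85, 87} ∉ τ ✗.
  V = {[84=86], [85]}: π^{-1}(V) = {84, 85, 86} ∉ τ ✗.
  V = {[83=87], [84=86], [85]}: π^{-1}(V) = {83, 84, 85, 86, 87} ∈ τ ✓.
Open sets in the quotient: τ_Q = {{}, {[83=87]}, {[83=87], [84=86]}, {[83=87], [84=86], [85]}} (4 elements).


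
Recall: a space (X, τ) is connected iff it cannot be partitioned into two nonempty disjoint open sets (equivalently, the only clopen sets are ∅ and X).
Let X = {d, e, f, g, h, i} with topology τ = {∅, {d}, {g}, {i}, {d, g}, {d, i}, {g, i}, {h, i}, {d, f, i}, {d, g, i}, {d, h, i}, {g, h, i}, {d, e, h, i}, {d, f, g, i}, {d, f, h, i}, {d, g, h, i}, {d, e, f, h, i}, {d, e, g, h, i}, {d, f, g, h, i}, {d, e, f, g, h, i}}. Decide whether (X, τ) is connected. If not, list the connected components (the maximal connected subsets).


(X, τ) is disconnected; components = [{g}, {d, e, f, h, i}].

Find clopen sets (U ∈ τ with X ∖ U ∈ τ):
  U = ∅, X ∖ U = {d, e, f, g, h, i} — both open, so U is clopen.
  U = {g}, X ∖ U = {d, e, f, h, i} — both open, so U is clopen.
  U = {d, e, f, h, i}, X ∖ U = {g} — both open, so U is clopen.
  U = {d, e, f, g, h, i}, X ∖ U = ∅ — both open, so U is clopen.
Nontrivial clopen(s) exist: e.g. {d, e, f, h, i}. So (X, τ) is disconnected.
Compute connected components by grouping points that agree on all clopens:
  component: {g}
  component: {d, e, f, h, i}


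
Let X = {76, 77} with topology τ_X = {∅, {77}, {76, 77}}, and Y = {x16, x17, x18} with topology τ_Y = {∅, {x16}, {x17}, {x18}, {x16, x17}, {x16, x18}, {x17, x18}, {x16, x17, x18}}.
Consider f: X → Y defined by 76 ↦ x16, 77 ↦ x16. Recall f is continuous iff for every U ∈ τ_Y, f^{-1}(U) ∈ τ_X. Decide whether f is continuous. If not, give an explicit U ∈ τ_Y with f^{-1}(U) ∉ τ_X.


f IS continuous.

Compute f^{-1}(U) for each U ∈ τ_Y:
  U = ∅: f^{-1}(U) = ∅ ∈ τ_X ✓.
  U = {x16}: f^{-1}(U) = {76, 77} ∈ τ_X ✓.
  U = {x17}: f^{-1}(U) = ∅ ∈ τ_X ✓.
  U = {x18}: f^{-1}(U) = ∅ ∈ τ_X ✓.
  U = {x16, x17}: f^{-1}(U) = {76, 77} ∈ τ_X ✓.
  U = {x16, x18}: f^{-1}(U) = {76, 77} ∈ τ_X ✓.
  U = {x17, x18}: f^{-1}(U) = ∅ ∈ τ_X ✓.
  U = {x16, x17, x18}: f^{-1}(U) = {76, 77} ∈ τ_X ✓.
Every preimage lies in τ_X, so f IS continuous.


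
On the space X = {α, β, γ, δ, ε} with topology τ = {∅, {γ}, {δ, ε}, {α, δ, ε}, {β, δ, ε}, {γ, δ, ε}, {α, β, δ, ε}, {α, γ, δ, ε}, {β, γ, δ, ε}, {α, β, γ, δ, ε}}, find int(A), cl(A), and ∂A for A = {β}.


int(A) = ∅, cl(A) = {β}, ∂A = {β}.

Closed sets in (X, τ) are complements of opens:
  closed(X, τ) = {∅, {α}, {β}, {γ}, {α, β}, {α, γ}, {β, γ}, {α, β, γ}, {α, β, δ, ε}, {α, β, γ, δ, ε}}.
int(A) = ⋃ {U ∈ τ : U ⊆ A}. Opens contained in A: ∅.
Taking the union of these: int(A) = ∅.
cl(A) = ⋂ {C closed : A ⊆ C}. Closed sets containing A: {β}, {α, β}, {β, γ}, {α, β, γ}, {α, β, δ, ε}, {α, β, γ, δ, ε}.
Intersecting these: cl(A) = {β}.
∂A = cl(A) ∖ int(A) = {β} ∖ ∅ = {β}.


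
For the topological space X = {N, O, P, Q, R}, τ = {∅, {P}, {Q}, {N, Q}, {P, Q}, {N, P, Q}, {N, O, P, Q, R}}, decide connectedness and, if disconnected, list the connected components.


(X, τ) is connected.

Find clopen sets (U ∈ τ with X ∖ U ∈ τ):
  U = ∅, X ∖ U = {N, O, P, Q, R} — both open, so U is clopen.
  U = {N, O, P, Q, R}, X ∖ U = ∅ — both open, so U is clopen.
Only trivial clopens (∅ and X) exist, so (X, τ) is connected.
Compute connected components by grouping points that agree on all clopens:
  component: {N, O, P, Q, R}


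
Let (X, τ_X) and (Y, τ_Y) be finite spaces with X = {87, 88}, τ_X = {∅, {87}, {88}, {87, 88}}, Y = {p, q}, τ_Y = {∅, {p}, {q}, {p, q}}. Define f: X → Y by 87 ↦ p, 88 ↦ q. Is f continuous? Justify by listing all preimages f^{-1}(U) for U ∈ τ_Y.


f IS continuous.

Compute f^{-1}(U) for each U ∈ τ_Y:
  U = ∅: f^{-1}(U) = ∅ ∈ τ_X ✓.
  U = {p}: f^{-1}(U) = {87} ∈ τ_X ✓.
  U = {q}: f^{-1}(U) = {88} ∈ τ_X ✓.
  U = {p, q}: f^{-1}(U) = {87, 88} ∈ τ_X ✓.
Every preimage lies in τ_X, so f IS continuous.


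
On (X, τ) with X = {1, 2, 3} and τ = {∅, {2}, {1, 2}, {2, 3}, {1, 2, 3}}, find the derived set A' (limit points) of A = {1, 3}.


A' = ∅

For each x ∈ X, list the open sets U ∈ τ with x ∈ U, then check whether U ∩ (A ∖ {x}) ≠ ∅ for every such U.
  x = 1: open {1, 2} ∋ x has {1, 2} ∩ (A ∖ {1}) = ∅, so x is NOT a limit point.
  x = 2: open {2} ∋ x has {2} ∩ (A ∖ {2}) = ∅, so x is NOT a limit point.
  x = 3: open {2, 3} ∋ x has {2, 3} ∩ (A ∖ {3}) = ∅, so x is NOT a limit point.
Collecting: A' = ∅.


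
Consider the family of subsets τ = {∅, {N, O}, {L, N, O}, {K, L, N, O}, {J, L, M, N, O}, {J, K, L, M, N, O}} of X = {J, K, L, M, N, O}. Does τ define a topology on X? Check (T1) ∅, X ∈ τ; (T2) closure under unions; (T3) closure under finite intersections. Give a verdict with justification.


τ IS a topology on X.

Axiom (T1): ∅ ∈ τ? Yes; X ∈ τ? Yes.
Axiom (T2/T3): check pairwise unions and intersections of members of τ.
All pairwise intersections and unions checked — each lies in τ. Therefore τ satisfies (T1), (T2), (T3): it IS a topology on X.


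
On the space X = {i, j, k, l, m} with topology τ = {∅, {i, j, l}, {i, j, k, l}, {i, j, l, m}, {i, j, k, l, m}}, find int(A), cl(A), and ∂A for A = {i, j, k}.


int(A) = ∅, cl(A) = {i, j, k, l, m}, ∂A = {i, j, k, l, m}.

Closed sets in (X, τ) are complements of opens:
  closed(X, τ) = {∅, {k}, {m}, {k, m}, {i, j, k, l, m}}.
int(A) = ⋃ {U ∈ τ : U ⊆ A}. Opens contained in A: ∅.
Taking the union of these: int(A) = ∅.
cl(A) = ⋂ {C closed : A ⊆ C}. Closed sets containing A: {i, j, k, l, m}.
Intersecting these: cl(A) = {i, j, k, l, m}.
∂A = cl(A) ∖ int(A) = {i, j, k, l, m} ∖ ∅ = {i, j, k, l, m}.


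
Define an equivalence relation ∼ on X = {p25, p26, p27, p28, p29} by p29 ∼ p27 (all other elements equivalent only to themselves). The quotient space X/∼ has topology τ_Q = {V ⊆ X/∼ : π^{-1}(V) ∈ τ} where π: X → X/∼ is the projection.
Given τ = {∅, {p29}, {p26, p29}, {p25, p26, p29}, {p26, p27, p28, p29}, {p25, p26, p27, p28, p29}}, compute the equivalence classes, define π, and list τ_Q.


X/∼ = {[p25], [p26], [p27=p29], [p28]}; |τ_Q| = 3.

Equivalence classes: [p25], [p26], [p27=p29], [p28].
Quotient map π: X → X/∼ sends p25 ↦ [p25], p26 ↦ [p26], p27 ↦ [p27=p29], p28 ↦ [p28], p29 ↦ [p27=p29].
For each subset V ⊆ X/∼, compute π^{-1}(V) ⊆ X and check whether π^{-1}(V) ∈ τ. V is open in τ_Q iff π^{-1}(V) ∈ τ.
  V = {}: π^{-1}(V) = ∅ ∈ τ ✓.
  V = {[p25]}: π^{-1}(V) = {p25} ∉ τ ✗.
  V = {[p26]}: π^{-1}(V) = {p26} ∉ τ ✗.
  V = {[p25], [p26]}: π^{-1}(V) = {p25, p26} ∉ τ ✗.
  V = {[p27=p29]}: π^{-1}(V) = {p27, p29} ∉ τ ✗.
  V = {[p25], [p27=p29]}: π^{-1}(V) = {p25, p27, p29} ∉ τ ✗.
  V = {[p26], [p27=p29]}: π^{-1}(V) = {p26, p27, p29} ∉ τ ✗.
  V = {[p25], [p26], [p27=p29]}: π^{-1}(V) = {p25, p26, p27, p29} ∉ τ ✗.
  V = {[p28]}: π^{-1}(V) = {p28} ∉ τ ✗.
  V = {[p25], [p28]}: π^{-1}(V) = {p25, p28} ∉ τ ✗.
  V = {[p26], [p28]}: π^{-1}(V) = {p26, p28} ∉ τ ✗.
  V = {[p25], [p26], [p28]}: π^{-1}(V) = {p25, p26, p28} ∉ τ ✗.
  V = {[p27=p29], [p28]}: π^{-1}(V) = {p27, p28, p29} ∉ τ ✗.
  V = {[p25], [p27=p29], [p28]}: π^{-1}(V) = {p25, p27, p28, p29} ∉ τ ✗.
  V = {[p26], [p27=p29], [p28]}: π^{-1}(V) = {p26, p27, p28, p29} ∈ τ ✓.
  V = {[p25], [p26], [p27=p29], [p28]}: π^{-1}(V) = {p25, p26, p27, p28, p29} ∈ τ ✓.
Open sets in the quotient: τ_Q = {{}, {[p26], [p27=p29], [p28]}, {[p25], [p26], [p27=p29], [p28]}} (3 elements).


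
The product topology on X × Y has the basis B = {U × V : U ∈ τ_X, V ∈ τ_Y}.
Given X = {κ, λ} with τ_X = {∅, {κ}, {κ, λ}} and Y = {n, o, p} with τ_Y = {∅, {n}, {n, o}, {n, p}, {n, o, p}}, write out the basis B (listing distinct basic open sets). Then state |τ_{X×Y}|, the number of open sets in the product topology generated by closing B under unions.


Basis B = {∅ × ∅, {κ} × {n}, {κ} × {n, o}, {κ} × {n, p}, {κ, λ} × {n}, {κ} × {n, o, p}, {κ, λ} × {n, o}, {κ, λ} × {n, p}, {κ, λ} × {n, o, p}}; |τ_{X×Y}| = 14.

Enumerate products U × V with U ∈ τ_X, V ∈ τ_Y (deduplicated):
  ∅ × ∅ = {} (∅)
  {κ} × {n} = {(κ,n)}
  {κ} × {n, o} = {(κ,n), (κ,o)}
  {κ} × {n, p} = {(κ,n), (κ,p)}
  {κ, λ} × {n} = {(κ,n), (λ,n)}
  {κ} × {n, o, p} = {(κ,n), (κ,o), (κ,p)}
  {κ, λ} × {n, o} = {(κ,n), (κ,o), (λ,n), (λ,o)}
  {κ, λ} × {n, p} = {(κ,n), (κ,p), (λ,n), (λ,p)}
  {κ, λ} × {n, o, p} = {(κ,n), (κ,o), (κ,p), (λ,n), (λ,o), (λ,p)}
These 9 distinct sets form the basis B.
Close under arbitrary unions to get τ_{X×Y}; counting gives |τ_{X×Y}| = 14.


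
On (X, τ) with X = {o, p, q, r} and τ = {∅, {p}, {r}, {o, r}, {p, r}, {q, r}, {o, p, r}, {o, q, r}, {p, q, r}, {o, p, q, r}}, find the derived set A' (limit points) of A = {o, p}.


A' = ∅

For each x ∈ X, list the open sets U ∈ τ with x ∈ U, then check whether U ∩ (A ∖ {x}) ≠ ∅ for every such U.
  x = o: open {o, r} ∋ x has {o, r} ∩ (A ∖ {o}) = ∅, so x is NOT a limit point.
  x = p: open {p} ∋ x has {p} ∩ (A ∖ {p}) = ∅, so x is NOT a limit point.
  x = q: open {q, r} ∋ x has {q, r} ∩ (A ∖ {q}) = ∅, so x is NOT a limit point.
  x = r: open {r} ∋ x has {r} ∩ (A ∖ {r}) = ∅, so x is NOT a limit point.
Collecting: A' = ∅.


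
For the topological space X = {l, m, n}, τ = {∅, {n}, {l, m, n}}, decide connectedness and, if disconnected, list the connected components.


(X, τ) is connected.

Find clopen sets (U ∈ τ with X ∖ U ∈ τ):
  U = ∅, X ∖ U = {l, m, n} — both open, so U is clopen.
  U = {l, m, n}, X ∖ U = ∅ — both open, so U is clopen.
Only trivial clopens (∅ and X) exist, so (X, τ) is connected.
Compute connected components by grouping points that agree on all clopens:
  component: {l, m, n}


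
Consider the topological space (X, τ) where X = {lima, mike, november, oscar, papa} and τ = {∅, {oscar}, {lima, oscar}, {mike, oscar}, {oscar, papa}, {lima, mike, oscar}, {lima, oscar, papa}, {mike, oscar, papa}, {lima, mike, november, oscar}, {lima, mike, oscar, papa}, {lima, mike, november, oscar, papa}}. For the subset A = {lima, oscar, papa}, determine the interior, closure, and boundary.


int(A) = {lima, oscar, papa}, cl(A) = {lima, mike, november, oscar, papa}, ∂A = {mike, november}.

Closed sets in (X, τ) are complements of opens:
  closed(X, τ) = {∅, {november}, {papa}, {lima, november}, {mike, november}, {november, papa}, {lima, mike, november}, {lima, november, papa}, {mike, november, papa}, {lima, mike, november, papa}, {lima, mike, november, oscar, papa}}.
int(A) = ⋃ {U ∈ τ : U ⊆ A}. Opens contained in A: ∅, {oscar}, {lima, oscar}, {oscar, papa}, {lima, oscar, papa}.
Taking the union of these: int(A) = {lima, oscar, papa}.
cl(A) = ⋂ {C closed : A ⊆ C}. Closed sets containing A: {lima, mike, november, oscar, papa}.
Intersecting these: cl(A) = {lima, mike, november, oscar, papa}.
∂A = cl(A) ∖ int(A) = {lima, mike, november, oscar, papa} ∖ {lima, oscar, papa} = {mike, november}.


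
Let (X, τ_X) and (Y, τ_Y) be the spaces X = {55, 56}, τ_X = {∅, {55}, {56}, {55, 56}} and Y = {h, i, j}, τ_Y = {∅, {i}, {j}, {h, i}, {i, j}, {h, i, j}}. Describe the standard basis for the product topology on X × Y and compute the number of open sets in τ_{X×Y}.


Basis B = {∅ × ∅, {55} × {i}, {55} × {j}, {56} × {i}, {56} × {j}, {55} × {h, i}, {55} × {i, j}, {55, 56} × {i}, {55, 56} × {j}, {56} × {h, i}, {56} × {i, j}, {55} × {h, i, j}, {56} × {h, i, j}, {55, 56} × {h, i}, {55, 56} × {i, j}, {55, 56} × {h, i, j}}; |τ_{X×Y}| = 36.

Enumerate products U × V with U ∈ τ_X, V ∈ τ_Y (deduplicated):
  ∅ × ∅ = {} (∅)
  {55} × {i} = {(55,i)}
  {55} × {j} = {(55,j)}
  {56} × {i} = {(56,i)}
  {56} × {j} = {(56,j)}
  {55} × {h, i} = {(55,h), (55,i)}
  {55} × {i, j} = {(55,i), (55,j)}
  {55, 56} × {i} = {(55,i), (56,i)}
  {55, 56} × {j} = {(55,j), (56,j)}
  {56} × {h, i} = {(56,h), (56,i)}
  {56} × {i, j} = {(56,i), (56,j)}
  {55} × {h, i, j} = {(55,h), (55,i), (55,j)}
  {56} × {h, i, j} = {(56,h), (56,i), (56,j)}
  {55, 56} × {h, i} = {(55,h), (55,i), (56,h), (56,i)}
  {55, 56} × {i, j} = {(55,i), (55,j), (56,i), (56,j)}
  {55, 56} × {h, i, j} = {(55,h), (55,i), (55,j), (56,h), (56,i), (56,j)}
These 16 distinct sets form the basis B.
Close under arbitrary unions to get τ_{X×Y}; counting gives |τ_{X×Y}| = 36.


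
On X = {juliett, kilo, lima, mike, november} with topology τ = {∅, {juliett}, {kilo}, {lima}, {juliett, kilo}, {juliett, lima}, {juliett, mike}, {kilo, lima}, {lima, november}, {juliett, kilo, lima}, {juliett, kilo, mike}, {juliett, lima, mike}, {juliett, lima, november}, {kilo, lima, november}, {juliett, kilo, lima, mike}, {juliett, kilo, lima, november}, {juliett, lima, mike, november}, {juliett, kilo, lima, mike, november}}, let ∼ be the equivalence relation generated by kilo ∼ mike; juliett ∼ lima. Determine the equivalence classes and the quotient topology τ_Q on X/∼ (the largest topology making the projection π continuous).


X/∼ = {[juliett=lima], [kilo=mike], [november]}; |τ_Q| = 5.

Equivalence classes: [juliett=lima], [kilo=mike], [november].
Quotient map π: X → X/∼ sends juliett ↦ [juliett=lima], kilo ↦ [kilo=mike], lima ↦ [juliett=lima], mike ↦ [kilo=mike], november ↦ [november].
For each subset V ⊆ X/∼, compute π^{-1}(V) ⊆ X and check whether π^{-1}(V) ∈ τ. V is open in τ_Q iff π^{-1}(V) ∈ τ.
  V = {}: π^{-1}(V) = ∅ ∈ τ ✓.
  V = {[juliett=lima]}: π^{-1}(V) = {juliett, lima} ∈ τ ✓.
  V = {[kilo=mike]}: π^{-1}(V) = {kilo, mike} ∉ τ ✗.
  V = {[juliett=lima], [kilo=mike]}: π^{-1}(V) = {juliett, kilo, lima, mike} ∈ τ ✓.
  V = {[november]}: π^{-1}(V) = {november} ∉ τ ✗.
  V = {[juliett=lima], [november]}: π^{-1}(V) = {juliett, lima, november} ∈ τ ✓.
  V = {[kilo=mike], [november]}: π^{-1}(V) = {kilo, mike, november} ∉ τ ✗.
  V = {[juliett=lima], [kilo=mike], [november]}: π^{-1}(V) = {juliett, kilo, lima, mike, november} ∈ τ ✓.
Open sets in the quotient: τ_Q = {{}, {[juliett=lima]}, {[juliett=lima], [kilo=mike]}, {[juliett=lima], [november]}, {[juliett=lima], [kilo=mike], [november]}} (5 elements).
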